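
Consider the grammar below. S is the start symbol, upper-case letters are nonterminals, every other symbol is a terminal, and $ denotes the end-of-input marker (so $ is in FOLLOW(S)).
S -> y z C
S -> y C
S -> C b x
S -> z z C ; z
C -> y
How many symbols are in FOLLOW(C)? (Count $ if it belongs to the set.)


S is the start symbol and does not occur in any rule body, so FOLLOW(S) = {$}.
Examining every occurrence of C in a rule body:
  S -> y z C : C is at the right end -> add FOLLOW(S) = {$}
  S -> y C : C is at the right end -> add FOLLOW(S) = {$} (already in the set)
  S -> C b x : C is followed by terminal 'b' -> add 'b'
  S -> z z C ; z : C is followed by terminal ';' -> add ';'
  C -> y : C does not occur in the body -> contributes nothing
FOLLOW(C) = {;, b, $}
Count: 3

3


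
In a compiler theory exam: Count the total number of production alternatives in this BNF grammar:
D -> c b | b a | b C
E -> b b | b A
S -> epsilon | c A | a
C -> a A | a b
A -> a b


Counting alternatives per rule:
  D: 3 alternative(s)
  E: 2 alternative(s)
  S: 3 alternative(s)
  C: 2 alternative(s)
  A: 1 alternative(s)
Sum: 3 + 2 + 3 + 2 + 1 = 11

11


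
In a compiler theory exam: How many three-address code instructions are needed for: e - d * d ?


Expression: e - d * d
Generating three-address code (respecting * over +/- precedence):
  Instruction 1: t1 = d * d
  Instruction 2: t2 = e - t1
Total instructions: 2

2


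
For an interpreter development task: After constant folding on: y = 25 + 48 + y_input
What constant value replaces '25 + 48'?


Identifying constant sub-expression:
  Original: y = 25 + 48 + y_input
  25 and 48 are both compile-time constants
  Evaluating: 25 + 48 = 73
  After folding: y = 73 + y_input

73


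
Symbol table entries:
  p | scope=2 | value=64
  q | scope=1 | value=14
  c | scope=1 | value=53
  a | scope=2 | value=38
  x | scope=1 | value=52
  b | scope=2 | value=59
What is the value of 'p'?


Searching symbol table for 'p':
  p | scope=2 | value=64 <- MATCH
  q | scope=1 | value=14
  c | scope=1 | value=53
  a | scope=2 | value=38
  x | scope=1 | value=52
  b | scope=2 | value=59
Found 'p' at scope 2 with value 64

64


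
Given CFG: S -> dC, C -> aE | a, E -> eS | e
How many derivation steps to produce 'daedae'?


Grammar: S -> dC, C -> aE | a, E -> eS | e
Deriving 'daedae':
Step 1: S -> dC => dC
Step 2: C -> aE => daE
Step 3: E -> eS => daeS
Step 4: S -> dC => daedC
Step 5: C -> aE => daedaE
Step 6: E -> e => daedae
Total derivation steps: 6

6


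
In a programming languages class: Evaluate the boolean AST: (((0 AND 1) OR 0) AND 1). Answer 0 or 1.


Step 1: Evaluate inner node
  0 AND 1 = 0
Step 2: Evaluate next node
  0 OR 0 = 0
Step 3: Evaluate root node
  0 AND 1 = 0

0


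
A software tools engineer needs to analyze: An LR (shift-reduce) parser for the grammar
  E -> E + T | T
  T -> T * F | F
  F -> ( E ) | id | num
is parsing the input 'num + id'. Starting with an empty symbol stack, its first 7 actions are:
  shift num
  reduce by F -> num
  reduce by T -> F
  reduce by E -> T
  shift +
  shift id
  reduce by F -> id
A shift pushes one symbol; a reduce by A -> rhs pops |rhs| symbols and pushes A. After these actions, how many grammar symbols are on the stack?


Tracking the symbol stack through each action:
  Action 1: shift 'num' : push -> stack = [num] (size 1)
  Action 2: reduce by F -> num : pop 1, push F -> stack = [F] (size 1)
  Action 3: reduce by T -> F : pop 1, push T -> stack = [T] (size 1)
  Action 4: reduce by E -> T : pop 1, push E -> stack = [E] (size 1)
  Action 5: shift '+' : push -> stack = [E, +] (size 2)
  Action 6: shift 'id' : push -> stack = [E, +, id] (size 3)
  Action 7: reduce by F -> id : pop 1, push F -> stack = [E, +, F] (size 3)
Final stack size: 3

3


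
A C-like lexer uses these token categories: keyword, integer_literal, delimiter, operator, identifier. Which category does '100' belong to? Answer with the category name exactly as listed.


Token: '100'
Checking categories:
  identifier: no
  integer_literal: YES
  operator: no
  keyword: no
  delimiter: no
Category: integer_literal

integer_literal


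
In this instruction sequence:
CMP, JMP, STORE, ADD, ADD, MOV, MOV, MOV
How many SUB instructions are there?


Scanning instruction sequence for SUB:
  Position 1: CMP
  Position 2: JMP
  Position 3: STORE
  Position 4: ADD
  Position 5: ADD
  Position 6: MOV
  Position 7: MOV
  Position 8: MOV
Matches at positions: []
Total SUB count: 0

0


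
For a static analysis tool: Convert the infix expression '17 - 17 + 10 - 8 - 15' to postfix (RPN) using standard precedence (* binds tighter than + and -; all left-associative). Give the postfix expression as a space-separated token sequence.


Applying the shunting-yard algorithm:
  Operand 17 -> output
  Push '-' onto operator stack -> op-stack: [-]
  Operand 17 -> output
  See '+' (prec 1); top '-' (prec 1) >= it -> pop '-' to output
  Push '+' onto operator stack -> op-stack: [+]
  Operand 10 -> output
  See '-' (prec 1); top '+' (prec 1) >= it -> pop '+' to output
  Push '-' onto operator stack -> op-stack: [-]
  Operand 8 -> output
  See '-' (prec 1); top '-' (prec 1) >= it -> pop '-' to output
  Push '-' onto operator stack -> op-stack: [-]
  Operand 15 -> output
  End of input: pop '-' to output
Postfix result: 17 17 - 10 + 8 - 15 -

17 17 - 10 + 8 - 15 -


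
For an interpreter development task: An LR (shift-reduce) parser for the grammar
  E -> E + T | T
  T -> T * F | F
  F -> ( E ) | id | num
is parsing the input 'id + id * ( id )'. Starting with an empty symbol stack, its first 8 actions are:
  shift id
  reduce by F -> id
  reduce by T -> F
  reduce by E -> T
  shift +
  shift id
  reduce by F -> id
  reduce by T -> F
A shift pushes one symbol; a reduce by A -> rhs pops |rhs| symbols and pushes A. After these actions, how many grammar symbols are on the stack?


Tracking the symbol stack through each action:
  Action 1: shift 'id' : push -> stack = [id] (size 1)
  Action 2: reduce by F -> id : pop 1, push F -> stack = [F] (size 1)
  Action 3: reduce by T -> F : pop 1, push T -> stack = [T] (size 1)
  Action 4: reduce by E -> T : pop 1, push E -> stack = [E] (size 1)
  Action 5: shift '+' : push -> stack = [E, +] (size 2)
  Action 6: shift 'id' : push -> stack = [E, +, id] (size 3)
  Action 7: reduce by F -> id : pop 1, push F -> stack = [E, +, F] (size 3)
  Action 8: reduce by T -> F : pop 1, push T -> stack = [E, +, T] (size 3)
Final stack size: 3

3


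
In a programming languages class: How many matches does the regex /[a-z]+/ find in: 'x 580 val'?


Pattern: /[a-z]+/ (identifiers)
Input: 'x 580 val'
Scanning for matches:
  Match 1: 'x'
  Match 2: 'val'
Total matches: 2

2


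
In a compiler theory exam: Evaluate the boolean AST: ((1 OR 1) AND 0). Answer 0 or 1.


Step 1: Evaluate inner node
  1 OR 1 = 1
Step 2: Evaluate root node
  1 AND 0 = 0

0


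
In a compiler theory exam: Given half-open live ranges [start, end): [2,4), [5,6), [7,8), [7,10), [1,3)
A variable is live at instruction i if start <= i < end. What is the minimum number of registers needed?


Live ranges:
  Var0: [2, 4)
  Var1: [5, 6)
  Var2: [7, 8)
  Var3: [7, 10)
  Var4: [1, 3)
Sweep-line events (position, delta, active):
  pos=1 start -> active=1
  pos=2 start -> active=2
  pos=3 end -> active=1
  pos=4 end -> active=0
  pos=5 start -> active=1
  pos=6 end -> active=0
  pos=7 start -> active=1
  pos=7 start -> active=2
  pos=8 end -> active=1
  pos=10 end -> active=0
Maximum simultaneous active: 2
Minimum registers needed: 2

2


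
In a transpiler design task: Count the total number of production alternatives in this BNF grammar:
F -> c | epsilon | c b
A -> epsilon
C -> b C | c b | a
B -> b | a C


Counting alternatives per rule:
  F: 3 alternative(s)
  A: 1 alternative(s)
  C: 3 alternative(s)
  B: 2 alternative(s)
Sum: 3 + 1 + 3 + 2 = 9

9


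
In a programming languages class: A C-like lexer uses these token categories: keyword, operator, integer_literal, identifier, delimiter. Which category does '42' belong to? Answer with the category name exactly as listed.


Token: '42'
Checking categories:
  identifier: no
  integer_literal: YES
  operator: no
  keyword: no
  delimiter: no
Category: integer_literal

integer_literal


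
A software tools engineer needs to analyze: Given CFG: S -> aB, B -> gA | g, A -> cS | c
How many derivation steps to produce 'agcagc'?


Grammar: S -> aB, B -> gA | g, A -> cS | c
Deriving 'agcagc':
Step 1: S -> aB => aB
Step 2: B -> gA => agA
Step 3: A -> cS => agcS
Step 4: S -> aB => agcaB
Step 5: B -> gA => agcagA
Step 6: A -> c => agcagc
Total derivation steps: 6

6


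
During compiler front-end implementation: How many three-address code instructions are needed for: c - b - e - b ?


Expression: c - b - e - b
Generating three-address code (respecting * over +/- precedence):
  Instruction 1: t1 = c - b
  Instruction 2: t2 = t1 - e
  Instruction 3: t3 = t2 - b
Total instructions: 3

3


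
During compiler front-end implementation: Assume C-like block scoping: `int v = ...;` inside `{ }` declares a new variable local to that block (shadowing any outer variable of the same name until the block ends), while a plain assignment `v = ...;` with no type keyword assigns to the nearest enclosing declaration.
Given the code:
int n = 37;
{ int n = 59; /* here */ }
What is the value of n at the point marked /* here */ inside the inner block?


Analyzing scoping rules:
Outer scope: declares n = 37
Inner block: 'int n = 59;' declares a NEW n that shadows the outer one
Inside the block the inner declaration is in scope -> 59
Result: 59

59


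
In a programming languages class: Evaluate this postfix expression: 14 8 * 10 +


Processing tokens left to right:
Push 14, Push 8
Pop 14 and 8, compute 14 * 8 = 112, push 112
Push 10
Pop 112 and 10, compute 112 + 10 = 122, push 122
Stack result: 122

122


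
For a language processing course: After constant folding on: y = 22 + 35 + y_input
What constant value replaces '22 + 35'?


Identifying constant sub-expression:
  Original: y = 22 + 35 + y_input
  22 and 35 are both compile-time constants
  Evaluating: 22 + 35 = 57
  After folding: y = 57 + y_input

57


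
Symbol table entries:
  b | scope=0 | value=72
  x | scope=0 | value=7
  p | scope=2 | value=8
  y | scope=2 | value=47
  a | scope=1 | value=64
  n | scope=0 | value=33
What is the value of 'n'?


Searching symbol table for 'n':
  b | scope=0 | value=72
  x | scope=0 | value=7
  p | scope=2 | value=8
  y | scope=2 | value=47
  a | scope=1 | value=64
  n | scope=0 | value=33 <- MATCH
Found 'n' at scope 0 with value 33

33


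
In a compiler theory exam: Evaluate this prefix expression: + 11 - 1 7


Parsing prefix expression: + 11 - 1 7
Step 1: Innermost operation '- 1 7'
  1 - 7 = -6
Step 2: Outer operation '+ 11 [-6]'
  11 + -6 = 5

5


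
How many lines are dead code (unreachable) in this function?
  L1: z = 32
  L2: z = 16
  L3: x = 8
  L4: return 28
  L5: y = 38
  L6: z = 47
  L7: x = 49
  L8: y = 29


Analyzing control flow:
  L1: reachable (before return)
  L2: reachable (before return)
  L3: reachable (before return)
  L4: reachable (return statement)
  L5: DEAD (after return at L4)
  L6: DEAD (after return at L4)
  L7: DEAD (after return at L4)
  L8: DEAD (after return at L4)
Return at L4, total lines = 8
Dead lines: L5 through L8
Count: 4

4


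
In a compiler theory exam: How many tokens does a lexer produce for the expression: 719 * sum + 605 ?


Scanning '719 * sum + 605'
Token 1: '719' -> integer_literal
Token 2: '*' -> operator
Token 3: 'sum' -> identifier
Token 4: '+' -> operator
Token 5: '605' -> integer_literal
Total tokens: 5

5


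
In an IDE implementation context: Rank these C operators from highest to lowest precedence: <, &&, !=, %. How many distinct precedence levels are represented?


Looking up precedence for each operator:
  < -> precedence 4
  && -> precedence 2
  != -> precedence 3
  % -> precedence 6
Sorted highest to lowest: %, <, !=, &&
Distinct precedence values: [6, 4, 3, 2]
Number of distinct levels: 4

4


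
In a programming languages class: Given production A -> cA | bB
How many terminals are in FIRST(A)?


Production: A -> cA | bB
Examining each alternative for leading terminals:
  A -> cA : first terminal = 'c'
  A -> bB : first terminal = 'b'
FIRST(A) = {b, c}
Count: 2

2


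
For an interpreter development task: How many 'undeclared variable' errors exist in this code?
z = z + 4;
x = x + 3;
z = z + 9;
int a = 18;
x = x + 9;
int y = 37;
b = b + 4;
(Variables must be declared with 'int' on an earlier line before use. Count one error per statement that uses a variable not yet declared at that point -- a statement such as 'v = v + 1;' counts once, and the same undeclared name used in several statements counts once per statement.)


Scanning code line by line:
  Line 1: use 'z' -> ERROR (undeclared)
  Line 2: use 'x' -> ERROR (undeclared)
  Line 3: use 'z' -> ERROR (undeclared)
  Line 4: declare 'a' -> declared = ['a']
  Line 5: use 'x' -> ERROR (undeclared)
  Line 6: declare 'y' -> declared = ['a', 'y']
  Line 7: use 'b' -> ERROR (undeclared)
Total undeclared variable errors: 5

5


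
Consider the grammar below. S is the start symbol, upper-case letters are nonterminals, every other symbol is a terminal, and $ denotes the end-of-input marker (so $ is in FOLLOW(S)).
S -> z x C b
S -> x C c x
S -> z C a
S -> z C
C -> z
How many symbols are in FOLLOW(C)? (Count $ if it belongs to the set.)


S is the start symbol and does not occur in any rule body, so FOLLOW(S) = {$}.
Examining every occurrence of C in a rule body:
  S -> z x C b : C is followed by terminal 'b' -> add 'b'
  S -> x C c x : C is followed by terminal 'c' -> add 'c'
  S -> z C a : C is followed by terminal 'a' -> add 'a'
  S -> z C : C is at the right end -> add FOLLOW(S) = {$}
  C -> z : C does not occur in the body -> contributes nothing
FOLLOW(C) = {a, b, c, $}
Count: 4

4


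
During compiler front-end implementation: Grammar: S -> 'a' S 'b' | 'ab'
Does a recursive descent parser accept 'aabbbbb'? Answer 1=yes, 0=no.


Grammar accepts strings of the form a^n b^n (n >= 1)
Word: 'aabbbbb'
Counting: 2 a's and 5 b's
Check: 2 == 5? No
Mismatch: a-count != b-count
Rejected

0


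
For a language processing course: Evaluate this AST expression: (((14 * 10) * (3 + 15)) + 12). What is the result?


Expression: (((14 * 10) * (3 + 15)) + 12)
Evaluating step by step:
  14 * 10 = 140
  3 + 15 = 18
  140 * 18 = 2520
  2520 + 12 = 2532
Result: 2532

2532


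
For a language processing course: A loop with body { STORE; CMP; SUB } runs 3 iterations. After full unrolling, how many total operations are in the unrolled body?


Loop body operations: STORE, CMP, SUB (3 ops per iteration)
Unrolling 3 iterations:
  Iteration 1: STORE, CMP, SUB (3 ops)
  Iteration 2: STORE, CMP, SUB (3 ops)
  Iteration 3: STORE, CMP, SUB (3 ops)
Total: 3 iterations * 3 ops/iter = 9 operations

9


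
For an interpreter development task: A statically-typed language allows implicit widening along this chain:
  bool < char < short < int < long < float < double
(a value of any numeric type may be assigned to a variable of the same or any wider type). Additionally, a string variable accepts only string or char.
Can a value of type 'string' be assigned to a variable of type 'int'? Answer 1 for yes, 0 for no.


Target variable type: int
Source value type: string
Rule: string cannot widen to any numeric type
Result: 0

0


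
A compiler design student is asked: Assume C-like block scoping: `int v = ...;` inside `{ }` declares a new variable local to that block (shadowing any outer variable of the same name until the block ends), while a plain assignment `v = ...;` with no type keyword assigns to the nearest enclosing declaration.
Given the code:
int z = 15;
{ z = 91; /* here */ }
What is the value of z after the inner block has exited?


Analyzing scoping rules:
Outer scope: declares z = 15
Inner block: 'z = 91;' has no type keyword, so it is an assignment to the outer z (no shadowing)
The assignment changed the outer variable itself, so the new value persists after the block -> 91
Result: 91

91


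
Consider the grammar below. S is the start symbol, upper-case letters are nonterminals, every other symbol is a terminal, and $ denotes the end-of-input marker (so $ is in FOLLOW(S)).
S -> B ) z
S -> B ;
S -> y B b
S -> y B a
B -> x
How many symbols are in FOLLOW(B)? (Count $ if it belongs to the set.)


S is the start symbol and does not occur in any rule body, so FOLLOW(S) = {$}.
Examining every occurrence of B in a rule body:
  S -> B ) z : B is followed by terminal ')' -> add ')'
  S -> B ; : B is followed by terminal ';' -> add ';'
  S -> y B b : B is followed by terminal 'b' -> add 'b'
  S -> y B a : B is followed by terminal 'a' -> add 'a'
  B -> x : B does not occur in the body -> contributes nothing
FOLLOW(B) = {), ;, a, b}
Count: 4

4


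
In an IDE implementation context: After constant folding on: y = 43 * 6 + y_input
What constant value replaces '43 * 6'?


Identifying constant sub-expression:
  Original: y = 43 * 6 + y_input
  43 and 6 are both compile-time constants
  Evaluating: 43 * 6 = 258
  After folding: y = 258 + y_input

258


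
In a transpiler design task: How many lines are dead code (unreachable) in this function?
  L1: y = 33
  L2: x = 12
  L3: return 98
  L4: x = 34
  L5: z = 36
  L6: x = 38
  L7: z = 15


Analyzing control flow:
  L1: reachable (before return)
  L2: reachable (before return)
  L3: reachable (return statement)
  L4: DEAD (after return at L3)
  L5: DEAD (after return at L3)
  L6: DEAD (after return at L3)
  L7: DEAD (after return at L3)
Return at L3, total lines = 7
Dead lines: L4 through L7
Count: 4

4


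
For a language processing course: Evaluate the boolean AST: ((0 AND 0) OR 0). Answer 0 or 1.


Step 1: Evaluate inner node
  0 AND 0 = 0
Step 2: Evaluate root node
  0 OR 0 = 0

0


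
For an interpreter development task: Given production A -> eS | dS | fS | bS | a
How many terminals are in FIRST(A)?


Production: A -> eS | dS | fS | bS | a
Examining each alternative for leading terminals:
  A -> eS : first terminal = 'e'
  A -> dS : first terminal = 'd'
  A -> fS : first terminal = 'f'
  A -> bS : first terminal = 'b'
  A -> a : first terminal = 'a'
FIRST(A) = {a, b, d, e, f}
Count: 5

5


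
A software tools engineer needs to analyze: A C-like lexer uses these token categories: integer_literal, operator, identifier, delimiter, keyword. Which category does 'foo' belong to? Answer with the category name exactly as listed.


Token: 'foo'
Checking categories:
  identifier: YES
  integer_literal: no
  operator: no
  keyword: no
  delimiter: no
Category: identifier

identifier


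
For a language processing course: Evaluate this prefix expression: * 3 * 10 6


Parsing prefix expression: * 3 * 10 6
Step 1: Innermost operation '* 10 6'
  10 * 6 = 60
Step 2: Outer operation '* 3 [60]'
  3 * 60 = 180

180


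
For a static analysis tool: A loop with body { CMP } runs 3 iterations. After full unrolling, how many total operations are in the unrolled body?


Loop body operations: CMP (1 op per iteration)
Unrolling 3 iterations:
  Iteration 1: CMP (1 ops)
  Iteration 2: CMP (1 ops)
  Iteration 3: CMP (1 ops)
Total: 3 iterations * 1 ops/iter = 3 operations

3


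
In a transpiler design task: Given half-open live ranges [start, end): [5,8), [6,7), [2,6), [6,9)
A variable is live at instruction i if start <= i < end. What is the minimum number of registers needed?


Live ranges:
  Var0: [5, 8)
  Var1: [6, 7)
  Var2: [2, 6)
  Var3: [6, 9)
Sweep-line events (position, delta, active):
  pos=2 start -> active=1
  pos=5 start -> active=2
  pos=6 end -> active=1
  pos=6 start -> active=2
  pos=6 start -> active=3
  pos=7 end -> active=2
  pos=8 end -> active=1
  pos=9 end -> active=0
Maximum simultaneous active: 3
Minimum registers needed: 3

3


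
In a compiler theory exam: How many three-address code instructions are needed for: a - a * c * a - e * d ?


Expression: a - a * c * a - e * d
Generating three-address code (respecting * over +/- precedence):
  Instruction 1: t1 = a * c
  Instruction 2: t2 = t1 * a
  Instruction 3: t3 = e * d
  Instruction 4: t4 = a - t2
  Instruction 5: t5 = t4 - t3
Total instructions: 5

5


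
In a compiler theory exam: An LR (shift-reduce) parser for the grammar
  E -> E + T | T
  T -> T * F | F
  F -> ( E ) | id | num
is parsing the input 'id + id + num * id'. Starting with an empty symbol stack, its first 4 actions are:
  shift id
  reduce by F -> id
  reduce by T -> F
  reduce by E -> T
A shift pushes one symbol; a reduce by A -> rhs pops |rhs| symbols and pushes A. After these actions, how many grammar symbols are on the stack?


Tracking the symbol stack through each action:
  Action 1: shift 'id' : push -> stack = [id] (size 1)
  Action 2: reduce by F -> id : pop 1, push F -> stack = [F] (size 1)
  Action 3: reduce by T -> F : pop 1, push T -> stack = [T] (size 1)
  Action 4: reduce by E -> T : pop 1, push E -> stack = [E] (size 1)
Final stack size: 1

1


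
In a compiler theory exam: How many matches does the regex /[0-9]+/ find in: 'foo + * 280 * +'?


Pattern: /[0-9]+/ (int literals)
Input: 'foo + * 280 * +'
Scanning for matches:
  Match 1: '280'
Total matches: 1

1


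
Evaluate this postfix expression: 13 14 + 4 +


Processing tokens left to right:
Push 13, Push 14
Pop 13 and 14, compute 13 + 14 = 27, push 27
Push 4
Pop 27 and 4, compute 27 + 4 = 31, push 31
Stack result: 31

31


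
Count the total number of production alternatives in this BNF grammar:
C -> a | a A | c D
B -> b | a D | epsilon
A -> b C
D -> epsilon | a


Counting alternatives per rule:
  C: 3 alternative(s)
  B: 3 alternative(s)
  A: 1 alternative(s)
  D: 2 alternative(s)
Sum: 3 + 3 + 1 + 2 = 9

9


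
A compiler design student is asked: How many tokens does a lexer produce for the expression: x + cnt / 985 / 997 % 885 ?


Scanning 'x + cnt / 985 / 997 % 885'
Token 1: 'x' -> identifier
Token 2: '+' -> operator
Token 3: 'cnt' -> identifier
Token 4: '/' -> operator
Token 5: '985' -> integer_literal
Token 6: '/' -> operator
Token 7: '997' -> integer_literal
Token 8: '%' -> operator
Token 9: '885' -> integer_literal
Total tokens: 9

9


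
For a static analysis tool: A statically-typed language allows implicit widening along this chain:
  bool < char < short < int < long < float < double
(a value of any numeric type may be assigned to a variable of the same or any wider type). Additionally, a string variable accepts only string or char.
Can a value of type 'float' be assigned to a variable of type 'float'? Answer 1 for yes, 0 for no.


Target variable type: float
Source value type: float
Numeric ranks: float=5, float=5
Widening allowed iff rank(source) <= rank(target): 5 <= 5? Yes
Result: 1

1


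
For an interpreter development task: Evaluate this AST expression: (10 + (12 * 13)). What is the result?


Expression: (10 + (12 * 13))
Evaluating step by step:
  12 * 13 = 156
  10 + 156 = 166
Result: 166

166


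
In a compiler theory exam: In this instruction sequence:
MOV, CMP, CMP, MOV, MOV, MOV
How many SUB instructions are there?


Scanning instruction sequence for SUB:
  Position 1: MOV
  Position 2: CMP
  Position 3: CMP
  Position 4: MOV
  Position 5: MOV
  Position 6: MOV
Matches at positions: []
Total SUB count: 0

0


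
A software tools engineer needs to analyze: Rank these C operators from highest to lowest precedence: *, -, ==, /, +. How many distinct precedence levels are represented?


Looking up precedence for each operator:
  * -> precedence 6
  - -> precedence 5
  == -> precedence 3
  / -> precedence 6
  + -> precedence 5
Sorted highest to lowest: *, /, -, +, ==
Distinct precedence values: [6, 5, 3]
Number of distinct levels: 3

3


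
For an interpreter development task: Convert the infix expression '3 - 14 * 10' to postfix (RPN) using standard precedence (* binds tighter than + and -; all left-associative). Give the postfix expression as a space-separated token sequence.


Applying the shunting-yard algorithm:
  Operand 3 -> output
  Push '-' onto operator stack -> op-stack: [-]
  Operand 14 -> output
  Push '*' onto operator stack -> op-stack: [-, *]
  Operand 10 -> output
  End of input: pop '*' to output
  End of input: pop '-' to output
Postfix result: 3 14 10 * -

3 14 10 * -


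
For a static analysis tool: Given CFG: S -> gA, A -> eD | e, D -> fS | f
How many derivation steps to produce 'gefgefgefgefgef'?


Grammar: S -> gA, A -> eD | e, D -> fS | f
Deriving 'gefgefgefgefgef':
Step 1: S -> gA => gA
Step 2: A -> eD => geD
Step 3: D -> fS => gefS
Step 4: S -> gA => gefgA
Step 5: A -> eD => gefgeD
Step 6: D -> fS => gefgefS
Step 7: S -> gA => gefgefgA
Step 8: A -> eD => gefgefgeD
Step 9: D -> fS => gefgefgefS
Step 10: S -> gA => gefgefgefgA
Step 11: A -> eD => gefgefgefgeD
Step 12: D -> fS => gefgefgefgefS
Step 13: S -> gA => gefgefgefgefgA
Step 14: A -> eD => gefgefgefgefgeD
Step 15: D -> f => gefgefgefgefgef
Total derivation steps: 15

15


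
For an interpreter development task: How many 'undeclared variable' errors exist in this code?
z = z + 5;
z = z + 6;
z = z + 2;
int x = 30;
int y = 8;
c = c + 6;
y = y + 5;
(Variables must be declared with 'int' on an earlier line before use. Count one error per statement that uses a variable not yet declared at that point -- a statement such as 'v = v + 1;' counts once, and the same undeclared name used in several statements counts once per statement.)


Scanning code line by line:
  Line 1: use 'z' -> ERROR (undeclared)
  Line 2: use 'z' -> ERROR (undeclared)
  Line 3: use 'z' -> ERROR (undeclared)
  Line 4: declare 'x' -> declared = ['x']
  Line 5: declare 'y' -> declared = ['x', 'y']
  Line 6: use 'c' -> ERROR (undeclared)
  Line 7: use 'y' -> OK (declared)
Total undeclared variable errors: 4

4


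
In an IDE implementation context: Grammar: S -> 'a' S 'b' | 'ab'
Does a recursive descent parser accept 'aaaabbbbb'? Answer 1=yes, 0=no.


Grammar accepts strings of the form a^n b^n (n >= 1)
Word: 'aaaabbbbb'
Counting: 4 a's and 5 b's
Check: 4 == 5? No
Mismatch: a-count != b-count
Rejected

0


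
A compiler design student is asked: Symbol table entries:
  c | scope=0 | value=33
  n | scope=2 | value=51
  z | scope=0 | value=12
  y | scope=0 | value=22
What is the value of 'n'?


Searching symbol table for 'n':
  c | scope=0 | value=33
  n | scope=2 | value=51 <- MATCH
  z | scope=0 | value=12
  y | scope=0 | value=22
Found 'n' at scope 2 with value 51

51


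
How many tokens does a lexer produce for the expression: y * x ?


Scanning 'y * x'
Token 1: 'y' -> identifier
Token 2: '*' -> operator
Token 3: 'x' -> identifier
Total tokens: 3

3


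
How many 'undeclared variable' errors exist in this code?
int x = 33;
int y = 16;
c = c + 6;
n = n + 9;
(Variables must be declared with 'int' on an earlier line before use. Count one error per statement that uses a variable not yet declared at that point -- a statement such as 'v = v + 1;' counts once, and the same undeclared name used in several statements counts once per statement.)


Scanning code line by line:
  Line 1: declare 'x' -> declared = ['x']
  Line 2: declare 'y' -> declared = ['x', 'y']
  Line 3: use 'c' -> ERROR (undeclared)
  Line 4: use 'n' -> ERROR (undeclared)
Total undeclared variable errors: 2

2


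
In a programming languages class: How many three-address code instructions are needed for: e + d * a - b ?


Expression: e + d * a - b
Generating three-address code (respecting * over +/- precedence):
  Instruction 1: t1 = d * a
  Instruction 2: t2 = e + t1
  Instruction 3: t3 = t2 - b
Total instructions: 3

3


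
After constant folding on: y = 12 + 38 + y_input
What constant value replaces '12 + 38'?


Identifying constant sub-expression:
  Original: y = 12 + 38 + y_input
  12 and 38 are both compile-time constants
  Evaluating: 12 + 38 = 50
  After folding: y = 50 + y_input

50


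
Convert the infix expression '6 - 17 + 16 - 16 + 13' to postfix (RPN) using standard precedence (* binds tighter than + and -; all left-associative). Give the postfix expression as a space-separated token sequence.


Applying the shunting-yard algorithm:
  Operand 6 -> output
  Push '-' onto operator stack -> op-stack: [-]
  Operand 17 -> output
  See '+' (prec 1); top '-' (prec 1) >= it -> pop '-' to output
  Push '+' onto operator stack -> op-stack: [+]
  Operand 16 -> output
  See '-' (prec 1); top '+' (prec 1) >= it -> pop '+' to output
  Push '-' onto operator stack -> op-stack: [-]
  Operand 16 -> output
  See '+' (prec 1); top '-' (prec 1) >= it -> pop '-' to output
  Push '+' onto operator stack -> op-stack: [+]
  Operand 13 -> output
  End of input: pop '+' to output
Postfix result: 6 17 - 16 + 16 - 13 +

6 17 - 16 + 16 - 13 +


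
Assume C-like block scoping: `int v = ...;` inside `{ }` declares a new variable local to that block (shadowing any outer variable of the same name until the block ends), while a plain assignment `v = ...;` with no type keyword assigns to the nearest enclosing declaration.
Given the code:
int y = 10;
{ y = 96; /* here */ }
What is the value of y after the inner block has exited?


Analyzing scoping rules:
Outer scope: declares y = 10
Inner block: 'y = 96;' has no type keyword, so it is an assignment to the outer y (no shadowing)
The assignment changed the outer variable itself, so the new value persists after the block -> 96
Result: 96

96


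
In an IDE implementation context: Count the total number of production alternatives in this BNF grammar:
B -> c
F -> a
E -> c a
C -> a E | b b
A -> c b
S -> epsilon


Counting alternatives per rule:
  B: 1 alternative(s)
  F: 1 alternative(s)
  E: 1 alternative(s)
  C: 2 alternative(s)
  A: 1 alternative(s)
  S: 1 alternative(s)
Sum: 1 + 1 + 1 + 2 + 1 + 1 = 7

7


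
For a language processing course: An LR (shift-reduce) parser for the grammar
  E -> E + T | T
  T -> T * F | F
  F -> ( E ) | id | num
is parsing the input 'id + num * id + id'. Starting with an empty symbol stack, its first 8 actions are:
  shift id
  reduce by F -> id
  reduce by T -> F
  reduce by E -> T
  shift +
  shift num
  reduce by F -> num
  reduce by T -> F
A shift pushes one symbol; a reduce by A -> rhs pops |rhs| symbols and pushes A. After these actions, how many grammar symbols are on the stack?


Tracking the symbol stack through each action:
  Action 1: shift 'id' : push -> stack = [id] (size 1)
  Action 2: reduce by F -> id : pop 1, push F -> stack = [F] (size 1)
  Action 3: reduce by T -> F : pop 1, push T -> stack = [T] (size 1)
  Action 4: reduce by E -> T : pop 1, push E -> stack = [E] (size 1)
  Action 5: shift '+' : push -> stack = [E, +] (size 2)
  Action 6: shift 'num' : push -> stack = [E, +, num] (size 3)
  Action 7: reduce by F -> num : pop 1, push F -> stack = [E, +, F] (size 3)
  Action 8: reduce by T -> F : pop 1, push T -> stack = [E, +, T] (size 3)
Final stack size: 3

3


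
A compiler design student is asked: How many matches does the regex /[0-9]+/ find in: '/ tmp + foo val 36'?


Pattern: /[0-9]+/ (int literals)
Input: '/ tmp + foo val 36'
Scanning for matches:
  Match 1: '36'
Total matches: 1

1


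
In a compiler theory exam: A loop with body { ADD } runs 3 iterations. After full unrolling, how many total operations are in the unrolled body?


Loop body operations: ADD (1 op per iteration)
Unrolling 3 iterations:
  Iteration 1: ADD (1 ops)
  Iteration 2: ADD (1 ops)
  Iteration 3: ADD (1 ops)
Total: 3 iterations * 1 ops/iter = 3 operations

3


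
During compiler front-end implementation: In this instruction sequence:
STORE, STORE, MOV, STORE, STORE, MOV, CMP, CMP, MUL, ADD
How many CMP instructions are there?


Scanning instruction sequence for CMP:
  Position 1: STORE
  Position 2: STORE
  Position 3: MOV
  Position 4: STORE
  Position 5: STORE
  Position 6: MOV
  Position 7: CMP <- MATCH
  Position 8: CMP <- MATCH
  Position 9: MUL
  Position 10: ADD
Matches at positions: [7, 8]
Total CMP count: 2

2


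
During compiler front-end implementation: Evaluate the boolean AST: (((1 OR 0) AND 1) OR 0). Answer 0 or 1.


Step 1: Evaluate inner node
  1 OR 0 = 1
Step 2: Evaluate next node
  1 AND 1 = 1
Step 3: Evaluate root node
  1 OR 0 = 1

1


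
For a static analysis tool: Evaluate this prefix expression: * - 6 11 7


Parsing prefix expression: * - 6 11 7
Step 1: Innermost operation '- 6 11'
  6 - 11 = -5
Step 2: Outer operation '* [-5] 7'
  -5 * 7 = -35

-35


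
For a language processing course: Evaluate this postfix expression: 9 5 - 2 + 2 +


Processing tokens left to right:
Push 9, Push 5
Pop 9 and 5, compute 9 - 5 = 4, push 4
Push 2
Pop 4 and 2, compute 4 + 2 = 6, push 6
Push 2
Pop 6 and 2, compute 6 + 2 = 8, push 8
Stack result: 8

8


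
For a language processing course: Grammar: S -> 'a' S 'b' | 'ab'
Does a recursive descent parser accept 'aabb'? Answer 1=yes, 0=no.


Grammar accepts strings of the form a^n b^n (n >= 1)
Word: 'aabb'
Counting: 2 a's and 2 b's
Check: 2 == 2? Yes
Derivation (S -> aSb applied 1 time(s), then S -> ab): S => aSb => aabb
Accepted

1


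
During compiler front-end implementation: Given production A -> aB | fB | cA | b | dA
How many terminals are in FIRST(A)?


Production: A -> aB | fB | cA | b | dA
Examining each alternative for leading terminals:
  A -> aB : first terminal = 'a'
  A -> fB : first terminal = 'f'
  A -> cA : first terminal = 'c'
  A -> b : first terminal = 'b'
  A -> dA : first terminal = 'd'
FIRST(A) = {a, b, c, d, f}
Count: 5

5


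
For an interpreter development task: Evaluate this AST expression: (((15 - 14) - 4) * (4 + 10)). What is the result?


Expression: (((15 - 14) - 4) * (4 + 10))
Evaluating step by step:
  15 - 14 = 1
  1 - 4 = -3
  4 + 10 = 14
  -3 * 14 = -42
Result: -42

-42


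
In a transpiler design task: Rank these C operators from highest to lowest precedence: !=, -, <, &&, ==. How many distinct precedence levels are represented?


Looking up precedence for each operator:
  != -> precedence 3
  - -> precedence 5
  < -> precedence 4
  && -> precedence 2
  == -> precedence 3
Sorted highest to lowest: -, <, !=, ==, &&
Distinct precedence values: [5, 4, 3, 2]
Number of distinct levels: 4

4


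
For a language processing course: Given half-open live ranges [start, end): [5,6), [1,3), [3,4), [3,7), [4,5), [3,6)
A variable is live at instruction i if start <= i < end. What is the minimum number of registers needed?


Live ranges:
  Var0: [5, 6)
  Var1: [1, 3)
  Var2: [3, 4)
  Var3: [3, 7)
  Var4: [4, 5)
  Var5: [3, 6)
Sweep-line events (position, delta, active):
  pos=1 start -> active=1
  pos=3 end -> active=0
  pos=3 start -> active=1
  pos=3 start -> active=2
  pos=3 start -> active=3
  pos=4 end -> active=2
  pos=4 start -> active=3
  pos=5 end -> active=2
  pos=5 start -> active=3
  pos=6 end -> active=2
  pos=6 end -> active=1
  pos=7 end -> active=0
Maximum simultaneous active: 3
Minimum registers needed: 3

3


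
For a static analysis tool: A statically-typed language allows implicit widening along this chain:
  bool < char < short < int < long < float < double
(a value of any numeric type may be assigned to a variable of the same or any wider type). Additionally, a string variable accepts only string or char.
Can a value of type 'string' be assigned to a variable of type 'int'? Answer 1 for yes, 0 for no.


Target variable type: int
Source value type: string
Rule: string cannot widen to any numeric type
Result: 0

0


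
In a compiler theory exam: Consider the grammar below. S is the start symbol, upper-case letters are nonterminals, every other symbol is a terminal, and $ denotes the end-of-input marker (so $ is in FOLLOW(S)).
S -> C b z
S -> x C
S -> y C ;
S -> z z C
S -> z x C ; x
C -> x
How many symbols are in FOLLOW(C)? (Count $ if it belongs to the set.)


S is the start symbol and does not occur in any rule body, so FOLLOW(S) = {$}.
Examining every occurrence of C in a rule body:
  S -> C b z : C is followed by terminal 'b' -> add 'b'
  S -> x C : C is at the right end -> add FOLLOW(S) = {$}
  S -> y C ; : C is followed by terminal ';' -> add ';'
  S -> z z C : C is at the right end -> add FOLLOW(S) = {$} (already in the set)
  S -> z x C ; x : C is followed by terminal ';' -> add ';' (already in the set)
  C -> x : C does not occur in the body -> contributes nothing
FOLLOW(C) = {;, b, $}
Count: 3

3


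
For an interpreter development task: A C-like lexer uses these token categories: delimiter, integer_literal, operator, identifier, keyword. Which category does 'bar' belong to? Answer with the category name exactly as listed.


Token: 'bar'
Checking categories:
  identifier: YES
  integer_literal: no
  operator: no
  keyword: no
  delimiter: no
Category: identifier

identifier


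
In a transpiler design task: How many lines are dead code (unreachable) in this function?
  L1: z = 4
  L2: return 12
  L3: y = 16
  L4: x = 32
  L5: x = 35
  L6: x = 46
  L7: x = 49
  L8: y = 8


Analyzing control flow:
  L1: reachable (before return)
  L2: reachable (return statement)
  L3: DEAD (after return at L2)
  L4: DEAD (after return at L2)
  L5: DEAD (after return at L2)
  L6: DEAD (after return at L2)
  L7: DEAD (after return at L2)
  L8: DEAD (after return at L2)
Return at L2, total lines = 8
Dead lines: L3 through L8
Count: 6

6


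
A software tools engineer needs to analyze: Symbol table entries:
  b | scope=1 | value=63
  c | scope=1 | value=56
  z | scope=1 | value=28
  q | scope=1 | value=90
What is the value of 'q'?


Searching symbol table for 'q':
  b | scope=1 | value=63
  c | scope=1 | value=56
  z | scope=1 | value=28
  q | scope=1 | value=90 <- MATCH
Found 'q' at scope 1 with value 90

90


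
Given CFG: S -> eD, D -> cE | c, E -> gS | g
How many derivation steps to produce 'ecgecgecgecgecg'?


Grammar: S -> eD, D -> cE | c, E -> gS | g
Deriving 'ecgecgecgecgecg':
Step 1: S -> eD => eD
Step 2: D -> cE => ecE
Step 3: E -> gS => ecgS
Step 4: S -> eD => ecgeD
Step 5: D -> cE => ecgecE
Step 6: E -> gS => ecgecgS
Step 7: S -> eD => ecgecgeD
Step 8: D -> cE => ecgecgecE
Step 9: E -> gS => ecgecgecgS
Step 10: S -> eD => ecgecgecgeD
Step 11: D -> cE => ecgecgecgecE
Step 12: E -> gS => ecgecgecgecgS
Step 13: S -> eD => ecgecgecgecgeD
Step 14: D -> cE => ecgecgecgecgecE
Step 15: E -> g => ecgecgecgecgecg
Total derivation steps: 15

15


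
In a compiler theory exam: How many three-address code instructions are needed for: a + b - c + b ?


Expression: a + b - c + b
Generating three-address code (respecting * over +/- precedence):
  Instruction 1: t1 = a + b
  Instruction 2: t2 = t1 - c
  Instruction 3: t3 = t2 + b
Total instructions: 3

3


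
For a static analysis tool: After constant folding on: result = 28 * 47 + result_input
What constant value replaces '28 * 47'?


Identifying constant sub-expression:
  Original: result = 28 * 47 + result_input
  28 and 47 are both compile-time constants
  Evaluating: 28 * 47 = 1316
  After folding: result = 1316 + result_input

1316


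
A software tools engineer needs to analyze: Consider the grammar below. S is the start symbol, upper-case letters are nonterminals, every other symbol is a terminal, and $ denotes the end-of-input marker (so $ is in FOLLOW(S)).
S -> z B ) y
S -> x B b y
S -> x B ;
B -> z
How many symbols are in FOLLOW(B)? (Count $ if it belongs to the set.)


S is the start symbol and does not occur in any rule body, so FOLLOW(S) = {$}.
Examining every occurrence of B in a rule body:
  S -> z B ) y : B is followed by terminal ')' -> add ')'
  S -> x B b y : B is followed by terminal 'b' -> add 'b'
  S -> x B ; : B is followed by terminal ';' -> add ';'
  B -> z : B does not occur in the body -> contributes nothing
FOLLOW(B) = {), ;, b}
Count: 3

3


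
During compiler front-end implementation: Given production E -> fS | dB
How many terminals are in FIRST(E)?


Production: E -> fS | dB
Examining each alternative for leading terminals:
  E -> fS : first terminal = 'f'
  E -> dB : first terminal = 'd'
FIRST(E) = {d, f}
Count: 2

2
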